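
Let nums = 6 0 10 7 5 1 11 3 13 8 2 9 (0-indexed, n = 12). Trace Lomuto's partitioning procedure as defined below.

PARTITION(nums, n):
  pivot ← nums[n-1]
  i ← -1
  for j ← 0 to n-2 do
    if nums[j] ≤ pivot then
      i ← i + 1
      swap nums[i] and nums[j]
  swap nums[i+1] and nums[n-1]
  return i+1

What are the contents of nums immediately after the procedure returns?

pivot = nums[11] = 9; i = -1
j=0: nums[0]=6 ≤ 9 → i=0, swap nums[0],nums[0] (no change) → 6 0 10 7 5 1 11 3 13 8 2 9
j=1: nums[1]=0 ≤ 9 → i=1, swap nums[1],nums[1] (no change) → 6 0 10 7 5 1 11 3 13 8 2 9
j=2: nums[2]=10 > 9 → no swap
j=3: nums[3]=7 ≤ 9 → i=2, swap nums[2],nums[3] → 6 0 7 10 5 1 11 3 13 8 2 9
j=4: nums[4]=5 ≤ 9 → i=3, swap nums[3],nums[4] → 6 0 7 5 10 1 11 3 13 8 2 9
j=5: nums[5]=1 ≤ 9 → i=4, swap nums[4],nums[5] → 6 0 7 5 1 10 11 3 13 8 2 9
j=6: nums[6]=11 > 9 → no swap
j=7: nums[7]=3 ≤ 9 → i=5, swap nums[5],nums[7] → 6 0 7 5 1 3 11 10 13 8 2 9
j=8: nums[8]=13 > 9 → no swap
j=9: nums[9]=8 ≤ 9 → i=6, swap nums[6],nums[9] → 6 0 7 5 1 3 8 10 13 11 2 9
j=10: nums[10]=2 ≤ 9 → i=7, swap nums[7],nums[10] → 6 0 7 5 1 3 8 2 13 11 10 9
final swap nums[8],nums[11] → 6 0 7 5 1 3 8 2 9 11 10 13; return 8

6 0 7 5 1 3 8 2 9 11 10 13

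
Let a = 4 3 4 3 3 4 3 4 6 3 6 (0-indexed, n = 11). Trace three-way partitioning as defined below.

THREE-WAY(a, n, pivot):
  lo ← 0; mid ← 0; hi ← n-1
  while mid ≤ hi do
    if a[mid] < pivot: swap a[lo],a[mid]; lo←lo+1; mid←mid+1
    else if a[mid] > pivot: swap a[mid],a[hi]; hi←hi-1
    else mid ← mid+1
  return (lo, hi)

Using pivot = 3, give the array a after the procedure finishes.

3 3 3 3 3 4 4 6 4 6 4

pivot = 3; lo=0, mid=0, hi=10
a[mid]=4>3: swap a[0],a[10]; hi=9 → 6 3 4 3 3 4 3 4 6 3 4
a[mid]=6>3: swap a[0],a[9]; hi=8 → 3 3 4 3 3 4 3 4 6 6 4
a[mid]=3=3: mid=1
a[mid]=3=3: mid=2
a[mid]=4>3: swap a[2],a[8]; hi=7 → 3 3 6 3 3 4 3 4 4 6 4
a[mid]=6>3: swap a[2],a[7]; hi=6 → 3 3 4 3 3 4 3 6 4 6 4
a[mid]=4>3: swap a[2],a[6]; hi=5 → 3 3 3 3 3 4 4 6 4 6 4
a[mid]=3=3: mid=3
a[mid]=3=3: mid=4
a[mid]=3=3: mid=5
a[mid]=4>3: swap a[5],a[5]; hi=4 → 3 3 3 3 3 4 4 6 4 6 4
end: lo=0, hi=4; a = 3 3 3 3 3 4 4 6 4 6 4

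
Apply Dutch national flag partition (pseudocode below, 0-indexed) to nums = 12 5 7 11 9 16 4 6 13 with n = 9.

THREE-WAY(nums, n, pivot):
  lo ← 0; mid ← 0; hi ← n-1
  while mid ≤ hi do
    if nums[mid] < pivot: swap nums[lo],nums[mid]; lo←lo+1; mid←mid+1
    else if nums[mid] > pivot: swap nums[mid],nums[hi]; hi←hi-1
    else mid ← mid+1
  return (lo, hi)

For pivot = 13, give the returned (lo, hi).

(7, 7)

lo=0 mid=0 hi=8
12<13: swap(0,0), lo=1 mid=1 ⇒ 12 5 7 11 9 16 4 6 13
5<13: swap(1,1), lo=2 mid=2 ⇒ 12 5 7 11 9 16 4 6 13
7<13: swap(2,2), lo=3 mid=3 ⇒ 12 5 7 11 9 16 4 6 13
11<13: swap(3,3), lo=4 mid=4 ⇒ 12 5 7 11 9 16 4 6 13
9<13: swap(4,4), lo=5 mid=5 ⇒ 12 5 7 11 9 16 4 6 13
16>13: swap(5,8), hi=7 ⇒ 12 5 7 11 9 13 4 6 16
13=13: mid=6
4<13: swap(5,6), lo=6 mid=7 ⇒ 12 5 7 11 9 4 13 6 16
6<13: swap(6,7), lo=7 mid=8 ⇒ 12 5 7 11 9 4 6 13 16
done. lo=7 hi=7; nums=12 5 7 11 9 4 6 13 16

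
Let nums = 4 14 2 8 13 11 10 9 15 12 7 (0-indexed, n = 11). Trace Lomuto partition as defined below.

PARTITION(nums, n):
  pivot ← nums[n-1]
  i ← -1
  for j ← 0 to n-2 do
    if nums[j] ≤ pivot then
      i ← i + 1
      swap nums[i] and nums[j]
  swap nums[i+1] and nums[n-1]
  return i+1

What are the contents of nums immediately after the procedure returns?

pivot=7, i=-1
j=0: 4≤7, i=0, swap(0,0) ⇒ 4 14 2 8 13 11 10 9 15 12 7
j=1: 14>7, skip
j=2: 2≤7, i=1, swap(1,2) ⇒ 4 2 14 8 13 11 10 9 15 12 7
j=3: 8>7, skip
j=4: 13>7, skip
j=5: 11>7, skip
j=6: 10>7, skip
j=7: 9>7, skip
j=8: 15>7, skip
j=9: 12>7, skip
swap(2,10) ⇒ 4 2 7 8 13 11 10 9 15 12 14; return 2

4 2 7 8 13 11 10 9 15 12 14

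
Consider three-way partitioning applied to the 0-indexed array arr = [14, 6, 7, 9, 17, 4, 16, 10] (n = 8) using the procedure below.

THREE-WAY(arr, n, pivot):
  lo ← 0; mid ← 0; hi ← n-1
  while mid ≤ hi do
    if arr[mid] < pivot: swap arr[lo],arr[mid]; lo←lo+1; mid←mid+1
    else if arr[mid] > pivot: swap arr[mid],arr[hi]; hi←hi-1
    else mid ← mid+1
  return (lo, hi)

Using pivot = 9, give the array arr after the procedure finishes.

lo=0 mid=0 hi=7
14>9: swap(0,7), hi=6 ⇒ [10, 6, 7, 9, 17, 4, 16, 14]
10>9: swap(0,6), hi=5 ⇒ [16, 6, 7, 9, 17, 4, 10, 14]
16>9: swap(0,5), hi=4 ⇒ [4, 6, 7, 9, 17, 16, 10, 14]
4<9: swap(0,0), lo=1 mid=1 ⇒ [4, 6, 7, 9, 17, 16, 10, 14]
6<9: swap(1,1), lo=2 mid=2 ⇒ [4, 6, 7, 9, 17, 16, 10, 14]
7<9: swap(2,2), lo=3 mid=3 ⇒ [4, 6, 7, 9, 17, 16, 10, 14]
9=9: mid=4
17>9: swap(4,4), hi=3 ⇒ [4, 6, 7, 9, 17, 16, 10, 14]
done. lo=3 hi=3; arr=[4, 6, 7, 9, 17, 16, 10, 14]

[4, 6, 7, 9, 17, 16, 10, 14]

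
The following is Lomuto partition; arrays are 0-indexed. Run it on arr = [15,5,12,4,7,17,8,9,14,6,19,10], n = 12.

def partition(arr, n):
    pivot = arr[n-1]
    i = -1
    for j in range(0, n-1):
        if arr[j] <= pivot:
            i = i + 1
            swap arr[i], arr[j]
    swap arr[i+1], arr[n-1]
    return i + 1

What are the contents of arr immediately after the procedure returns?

pivot = arr[11] = 10; i = -1
j=0: arr[0]=15 > 10 → no swap
j=1: arr[1]=5 ≤ 10 → i=0, swap arr[0],arr[1] → [5,15,12,4,7,17,8,9,14,6,19,10]
j=2: arr[2]=12 > 10 → no swap
j=3: arr[3]=4 ≤ 10 → i=1, swap arr[1],arr[3] → [5,4,12,15,7,17,8,9,14,6,19,10]
j=4: arr[4]=7 ≤ 10 → i=2, swap arr[2],arr[4] → [5,4,7,15,12,17,8,9,14,6,19,10]
j=5: arr[5]=17 > 10 → no swap
j=6: arr[6]=8 ≤ 10 → i=3, swap arr[3],arr[6] → [5,4,7,8,12,17,15,9,14,6,19,10]
j=7: arr[7]=9 ≤ 10 → i=4, swap arr[4],arr[7] → [5,4,7,8,9,17,15,12,14,6,19,10]
j=8: arr[8]=14 > 10 → no swap
j=9: arr[9]=6 ≤ 10 → i=5, swap arr[5],arr[9] → [5,4,7,8,9,6,15,12,14,17,19,10]
j=10: arr[10]=19 > 10 → no swap
final swap arr[6],arr[11] → [5,4,7,8,9,6,10,12,14,17,19,15]; return 6

[5,4,7,8,9,6,10,12,14,17,19,15]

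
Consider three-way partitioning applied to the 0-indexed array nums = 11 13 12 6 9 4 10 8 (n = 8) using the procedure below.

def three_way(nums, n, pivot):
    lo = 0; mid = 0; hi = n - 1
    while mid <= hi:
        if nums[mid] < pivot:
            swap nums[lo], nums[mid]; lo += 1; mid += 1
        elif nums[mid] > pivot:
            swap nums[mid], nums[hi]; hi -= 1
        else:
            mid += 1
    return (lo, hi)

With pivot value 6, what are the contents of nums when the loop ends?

pivot = 6; lo=0, mid=0, hi=7
nums[mid]=11>6: swap nums[0],nums[7]; hi=6 → 8 13 12 6 9 4 10 11
nums[mid]=8>6: swap nums[0],nums[6]; hi=5 → 10 13 12 6 9 4 8 11
nums[mid]=10>6: swap nums[0],nums[5]; hi=4 → 4 13 12 6 9 10 8 11
nums[mid]=4<6: swap nums[0],nums[0]; lo=1,mid=1 → 4 13 12 6 9 10 8 11
nums[mid]=13>6: swap nums[1],nums[4]; hi=3 → 4 9 12 6 13 10 8 11
nums[mid]=9>6: swap nums[1],nums[3]; hi=2 → 4 6 12 9 13 10 8 11
nums[mid]=6=6: mid=2
nums[mid]=12>6: swap nums[2],nums[2]; hi=1 → 4 6 12 9 13 10 8 11
end: lo=1, hi=1; nums = 4 6 12 9 13 10 8 11

4 6 12 9 13 10 8 11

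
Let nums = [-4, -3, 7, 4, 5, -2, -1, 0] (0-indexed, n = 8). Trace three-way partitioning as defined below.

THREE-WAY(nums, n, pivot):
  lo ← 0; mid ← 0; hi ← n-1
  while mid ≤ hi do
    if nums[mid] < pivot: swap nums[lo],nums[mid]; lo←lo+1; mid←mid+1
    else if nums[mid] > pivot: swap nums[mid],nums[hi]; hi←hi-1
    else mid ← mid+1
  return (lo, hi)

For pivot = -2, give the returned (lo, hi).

pivot = -2; lo=0, mid=0, hi=7
nums[mid]=-4<-2: swap nums[0],nums[0]; lo=1,mid=1 → [-4, -3, 7, 4, 5, -2, -1, 0]
nums[mid]=-3<-2: swap nums[1],nums[1]; lo=2,mid=2 → [-4, -3, 7, 4, 5, -2, -1, 0]
nums[mid]=7>-2: swap nums[2],nums[7]; hi=6 → [-4, -3, 0, 4, 5, -2, -1, 7]
nums[mid]=0>-2: swap nums[2],nums[6]; hi=5 → [-4, -3, -1, 4, 5, -2, 0, 7]
nums[mid]=-1>-2: swap nums[2],nums[5]; hi=4 → [-4, -3, -2, 4, 5, -1, 0, 7]
nums[mid]=-2=-2: mid=3
nums[mid]=4>-2: swap nums[3],nums[4]; hi=3 → [-4, -3, -2, 5, 4, -1, 0, 7]
nums[mid]=5>-2: swap nums[3],nums[3]; hi=2 → [-4, -3, -2, 5, 4, -1, 0, 7]
end: lo=2, hi=2; nums = [-4, -3, -2, 5, 4, -1, 0, 7]

(2, 2)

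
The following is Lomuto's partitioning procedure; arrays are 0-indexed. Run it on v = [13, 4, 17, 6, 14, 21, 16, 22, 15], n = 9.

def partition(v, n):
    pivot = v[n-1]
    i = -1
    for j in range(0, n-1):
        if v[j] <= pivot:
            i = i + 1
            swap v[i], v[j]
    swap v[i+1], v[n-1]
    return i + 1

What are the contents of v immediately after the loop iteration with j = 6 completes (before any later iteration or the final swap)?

[13, 4, 6, 14, 17, 21, 16, 22, 15]

pivot = v[8] = 15; i = -1
j=0: v[0]=13 ≤ 15 → i=0, swap v[0],v[0] (no change) → [13, 4, 17, 6, 14, 21, 16, 22, 15]
j=1: v[1]=4 ≤ 15 → i=1, swap v[1],v[1] (no change) → [13, 4, 17, 6, 14, 21, 16, 22, 15]
j=2: v[2]=17 > 15 → no swap
j=3: v[3]=6 ≤ 15 → i=2, swap v[2],v[3] → [13, 4, 6, 17, 14, 21, 16, 22, 15]
j=4: v[4]=14 ≤ 15 → i=3, swap v[3],v[4] → [13, 4, 6, 14, 17, 21, 16, 22, 15]
j=5: v[5]=21 > 15 → no swap
j=6: v[6]=16 > 15 → no swap
(after j=6) v = [13, 4, 6, 14, 17, 21, 16, 22, 15]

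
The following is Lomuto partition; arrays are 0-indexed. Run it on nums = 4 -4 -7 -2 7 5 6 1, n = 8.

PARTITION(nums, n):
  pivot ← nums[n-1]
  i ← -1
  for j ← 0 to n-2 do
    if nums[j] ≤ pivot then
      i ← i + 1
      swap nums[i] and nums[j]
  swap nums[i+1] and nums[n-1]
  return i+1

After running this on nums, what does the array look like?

-4 -7 -2 1 7 5 6 4

pivot=1, i=-1
j=0: 4>1, skip
j=1: -4≤1, i=0, swap(0,1) ⇒ -4 4 -7 -2 7 5 6 1
j=2: -7≤1, i=1, swap(1,2) ⇒ -4 -7 4 -2 7 5 6 1
j=3: -2≤1, i=2, swap(2,3) ⇒ -4 -7 -2 4 7 5 6 1
j=4: 7>1, skip
j=5: 5>1, skip
j=6: 6>1, skip
swap(3,7) ⇒ -4 -7 -2 1 7 5 6 4; return 3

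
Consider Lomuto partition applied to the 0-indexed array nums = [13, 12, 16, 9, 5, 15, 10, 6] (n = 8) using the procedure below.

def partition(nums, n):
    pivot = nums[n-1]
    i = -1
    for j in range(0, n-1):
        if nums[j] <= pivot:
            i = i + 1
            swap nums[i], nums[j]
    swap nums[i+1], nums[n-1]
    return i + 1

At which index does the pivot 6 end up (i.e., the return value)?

1

pivot = nums[7] = 6; i = -1
j=0: nums[0]=13 > 6 → no swap
j=1: nums[1]=12 > 6 → no swap
j=2: nums[2]=16 > 6 → no swap
j=3: nums[3]=9 > 6 → no swap
j=4: nums[4]=5 ≤ 6 → i=0, swap nums[0],nums[4] → [5, 12, 16, 9, 13, 15, 10, 6]
j=5: nums[5]=15 > 6 → no swap
j=6: nums[6]=10 > 6 → no swap
final swap nums[1],nums[7] → [5, 6, 16, 9, 13, 15, 10, 12]; return 1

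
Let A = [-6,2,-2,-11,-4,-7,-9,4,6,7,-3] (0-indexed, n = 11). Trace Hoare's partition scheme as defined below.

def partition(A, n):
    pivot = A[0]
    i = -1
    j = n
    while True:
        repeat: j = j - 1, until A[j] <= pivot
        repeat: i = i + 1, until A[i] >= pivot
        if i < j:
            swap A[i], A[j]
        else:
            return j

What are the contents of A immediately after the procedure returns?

pivot = A[0] = -6; i = -1, j = 11
j→6 (A[6]=-9≤-6), i→0 (A[0]=-6≥-6); i<j, swap → [-9,2,-2,-11,-4,-7,-6,4,6,7,-3]
j→5 (A[5]=-7≤-6), i→1 (A[1]=2≥-6); i<j, swap → [-9,-7,-2,-11,-4,2,-6,4,6,7,-3]
j→3 (A[3]=-11≤-6), i→2 (A[2]=-2≥-6); i<j, swap → [-9,-7,-11,-2,-4,2,-6,4,6,7,-3]
j→2, i→3; i≥j, return j=2. A = [-9,-7,-11,-2,-4,2,-6,4,6,7,-3]

[-9,-7,-11,-2,-4,2,-6,4,6,7,-3]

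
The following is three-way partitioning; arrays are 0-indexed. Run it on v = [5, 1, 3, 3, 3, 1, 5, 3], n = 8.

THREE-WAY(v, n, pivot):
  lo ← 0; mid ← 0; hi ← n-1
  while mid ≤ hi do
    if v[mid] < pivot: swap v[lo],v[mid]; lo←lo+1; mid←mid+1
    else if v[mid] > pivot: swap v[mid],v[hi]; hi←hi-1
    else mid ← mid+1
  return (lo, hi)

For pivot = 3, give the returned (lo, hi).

(2, 5)

lo=0 mid=0 hi=7
5>3: swap(0,7), hi=6 ⇒ [3, 1, 3, 3, 3, 1, 5, 5]
3=3: mid=1
1<3: swap(0,1), lo=1 mid=2 ⇒ [1, 3, 3, 3, 3, 1, 5, 5]
3=3: mid=3
3=3: mid=4
3=3: mid=5
1<3: swap(1,5), lo=2 mid=6 ⇒ [1, 1, 3, 3, 3, 3, 5, 5]
5>3: swap(6,6), hi=5 ⇒ [1, 1, 3, 3, 3, 3, 5, 5]
done. lo=2 hi=5; v=[1, 1, 3, 3, 3, 3, 5, 5]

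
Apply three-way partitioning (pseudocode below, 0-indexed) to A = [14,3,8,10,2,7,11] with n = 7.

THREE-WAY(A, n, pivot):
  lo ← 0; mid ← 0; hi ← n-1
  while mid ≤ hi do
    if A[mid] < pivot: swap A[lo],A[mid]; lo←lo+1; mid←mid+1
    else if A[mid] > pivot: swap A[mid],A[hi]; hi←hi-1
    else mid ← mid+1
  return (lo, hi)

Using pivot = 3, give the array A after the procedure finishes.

lo=0 mid=0 hi=6
14>3: swap(0,6), hi=5 ⇒ [11,3,8,10,2,7,14]
11>3: swap(0,5), hi=4 ⇒ [7,3,8,10,2,11,14]
7>3: swap(0,4), hi=3 ⇒ [2,3,8,10,7,11,14]
2<3: swap(0,0), lo=1 mid=1 ⇒ [2,3,8,10,7,11,14]
3=3: mid=2
8>3: swap(2,3), hi=2 ⇒ [2,3,10,8,7,11,14]
10>3: swap(2,2), hi=1 ⇒ [2,3,10,8,7,11,14]
done. lo=1 hi=1; A=[2,3,10,8,7,11,14]

[2,3,10,8,7,11,14]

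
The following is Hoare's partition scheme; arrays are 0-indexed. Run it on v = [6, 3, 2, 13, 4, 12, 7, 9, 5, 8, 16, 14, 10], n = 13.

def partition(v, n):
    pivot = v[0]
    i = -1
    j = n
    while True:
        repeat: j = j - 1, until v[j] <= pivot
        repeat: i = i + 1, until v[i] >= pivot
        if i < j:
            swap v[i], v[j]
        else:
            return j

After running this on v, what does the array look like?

pivot = v[0] = 6; i = -1, j = 13
j→8 (v[8]=5≤6), i→0 (v[0]=6≥6); i<j, swap → [5, 3, 2, 13, 4, 12, 7, 9, 6, 8, 16, 14, 10]
j→4 (v[4]=4≤6), i→3 (v[3]=13≥6); i<j, swap → [5, 3, 2, 4, 13, 12, 7, 9, 6, 8, 16, 14, 10]
j→3, i→4; i≥j, return j=3. v = [5, 3, 2, 4, 13, 12, 7, 9, 6, 8, 16, 14, 10]

[5, 3, 2, 4, 13, 12, 7, 9, 6, 8, 16, 14, 10]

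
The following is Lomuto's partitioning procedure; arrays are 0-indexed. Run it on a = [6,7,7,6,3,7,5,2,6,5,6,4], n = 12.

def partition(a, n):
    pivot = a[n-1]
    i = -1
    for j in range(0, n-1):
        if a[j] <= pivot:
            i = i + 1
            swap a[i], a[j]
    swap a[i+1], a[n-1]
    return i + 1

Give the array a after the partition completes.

pivot = a[11] = 4; i = -1
j=0: a[0]=6 > 4 → no swap
j=1: a[1]=7 > 4 → no swap
j=2: a[2]=7 > 4 → no swap
j=3: a[3]=6 > 4 → no swap
j=4: a[4]=3 ≤ 4 → i=0, swap a[0],a[4] → [3,7,7,6,6,7,5,2,6,5,6,4]
j=5: a[5]=7 > 4 → no swap
j=6: a[6]=5 > 4 → no swap
j=7: a[7]=2 ≤ 4 → i=1, swap a[1],a[7] → [3,2,7,6,6,7,5,7,6,5,6,4]
j=8: a[8]=6 > 4 → no swap
j=9: a[9]=5 > 4 → no swap
j=10: a[10]=6 > 4 → no swap
final swap a[2],a[11] → [3,2,4,6,6,7,5,7,6,5,6,7]; return 2

[3,2,4,6,6,7,5,7,6,5,6,7]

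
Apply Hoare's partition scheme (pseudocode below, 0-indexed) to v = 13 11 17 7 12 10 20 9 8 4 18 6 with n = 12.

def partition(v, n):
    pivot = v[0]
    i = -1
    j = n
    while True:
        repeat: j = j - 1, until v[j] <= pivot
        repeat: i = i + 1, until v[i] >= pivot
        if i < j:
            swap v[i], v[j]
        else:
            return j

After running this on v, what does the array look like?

6 11 4 7 12 10 8 9 20 17 18 13

pivot=13
j stops at 11 (6), i stops at 0 (13); swap ⇒ 6 11 17 7 12 10 20 9 8 4 18 13
j stops at 9 (4), i stops at 2 (17); swap ⇒ 6 11 4 7 12 10 20 9 8 17 18 13
j stops at 8 (8), i stops at 6 (20); swap ⇒ 6 11 4 7 12 10 8 9 20 17 18 13
j stops at 7, i stops at 8; i≥j ⇒ return 7. v=6 11 4 7 12 10 8 9 20 17 18 13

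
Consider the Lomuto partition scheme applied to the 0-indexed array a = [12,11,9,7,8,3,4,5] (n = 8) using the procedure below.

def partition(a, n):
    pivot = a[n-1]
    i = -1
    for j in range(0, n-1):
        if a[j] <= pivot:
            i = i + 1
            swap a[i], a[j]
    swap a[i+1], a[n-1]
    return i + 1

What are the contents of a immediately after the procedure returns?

pivot = a[7] = 5; i = -1
j=0: a[0]=12 > 5 → no swap
j=1: a[1]=11 > 5 → no swap
j=2: a[2]=9 > 5 → no swap
j=3: a[3]=7 > 5 → no swap
j=4: a[4]=8 > 5 → no swap
j=5: a[5]=3 ≤ 5 → i=0, swap a[0],a[5] → [3,11,9,7,8,12,4,5]
j=6: a[6]=4 ≤ 5 → i=1, swap a[1],a[6] → [3,4,9,7,8,12,11,5]
final swap a[2],a[7] → [3,4,5,7,8,12,11,9]; return 2

[3,4,5,7,8,12,11,9]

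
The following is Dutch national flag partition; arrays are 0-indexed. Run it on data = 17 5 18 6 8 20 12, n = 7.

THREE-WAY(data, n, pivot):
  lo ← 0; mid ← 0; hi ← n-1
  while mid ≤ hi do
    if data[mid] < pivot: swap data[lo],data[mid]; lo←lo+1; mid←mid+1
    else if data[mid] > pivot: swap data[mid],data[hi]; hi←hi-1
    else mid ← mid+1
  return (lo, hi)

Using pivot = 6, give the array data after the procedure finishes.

5 6 18 8 20 12 17

pivot = 6; lo=0, mid=0, hi=6
data[mid]=17>6: swap data[0],data[6]; hi=5 → 12 5 18 6 8 20 17
data[mid]=12>6: swap data[0],data[5]; hi=4 → 20 5 18 6 8 12 17
data[mid]=20>6: swap data[0],data[4]; hi=3 → 8 5 18 6 20 12 17
data[mid]=8>6: swap data[0],data[3]; hi=2 → 6 5 18 8 20 12 17
data[mid]=6=6: mid=1
data[mid]=5<6: swap data[0],data[1]; lo=1,mid=2 → 5 6 18 8 20 12 17
data[mid]=18>6: swap data[2],data[2]; hi=1 → 5 6 18 8 20 12 17
end: lo=1, hi=1; data = 5 6 18 8 20 12 17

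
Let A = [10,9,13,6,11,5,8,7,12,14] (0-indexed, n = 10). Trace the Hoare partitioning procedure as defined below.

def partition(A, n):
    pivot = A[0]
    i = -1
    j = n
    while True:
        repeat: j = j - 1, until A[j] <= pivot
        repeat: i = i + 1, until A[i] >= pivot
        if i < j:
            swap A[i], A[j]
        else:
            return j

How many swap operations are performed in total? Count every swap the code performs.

pivot=10
j stops at 7 (7), i stops at 0 (10); swap ⇒ [7,9,13,6,11,5,8,10,12,14]
j stops at 6 (8), i stops at 2 (13); swap ⇒ [7,9,8,6,11,5,13,10,12,14]
j stops at 5 (5), i stops at 4 (11); swap ⇒ [7,9,8,6,5,11,13,10,12,14]
j stops at 4, i stops at 5; i≥j ⇒ return 4. A=[7,9,8,6,5,11,13,10,12,14]

3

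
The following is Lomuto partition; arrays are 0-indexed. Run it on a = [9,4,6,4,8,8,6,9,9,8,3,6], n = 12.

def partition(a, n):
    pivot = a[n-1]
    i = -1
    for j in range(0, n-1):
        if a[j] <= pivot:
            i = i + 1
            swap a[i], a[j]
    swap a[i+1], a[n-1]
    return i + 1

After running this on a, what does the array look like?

[4,6,4,6,3,6,9,9,9,8,8,8]

pivot = a[11] = 6; i = -1
j=0: a[0]=9 > 6 → no swap
j=1: a[1]=4 ≤ 6 → i=0, swap a[0],a[1] → [4,9,6,4,8,8,6,9,9,8,3,6]
j=2: a[2]=6 ≤ 6 → i=1, swap a[1],a[2] → [4,6,9,4,8,8,6,9,9,8,3,6]
j=3: a[3]=4 ≤ 6 → i=2, swap a[2],a[3] → [4,6,4,9,8,8,6,9,9,8,3,6]
j=4: a[4]=8 > 6 → no swap
j=5: a[5]=8 > 6 → no swap
j=6: a[6]=6 ≤ 6 → i=3, swap a[3],a[6] → [4,6,4,6,8,8,9,9,9,8,3,6]
j=7: a[7]=9 > 6 → no swap
j=8: a[8]=9 > 6 → no swap
j=9: a[9]=8 > 6 → no swap
j=10: a[10]=3 ≤ 6 → i=4, swap a[4],a[10] → [4,6,4,6,3,8,9,9,9,8,8,6]
final swap a[5],a[11] → [4,6,4,6,3,6,9,9,9,8,8,8]; return 5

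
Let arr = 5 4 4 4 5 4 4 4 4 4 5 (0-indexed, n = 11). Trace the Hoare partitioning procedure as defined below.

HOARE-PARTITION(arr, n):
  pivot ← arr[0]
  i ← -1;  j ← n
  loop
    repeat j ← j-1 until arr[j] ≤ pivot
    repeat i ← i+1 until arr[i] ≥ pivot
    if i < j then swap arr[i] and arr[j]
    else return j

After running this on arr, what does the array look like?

pivot=5
j stops at 10 (5), i stops at 0 (5); swap ⇒ 5 4 4 4 5 4 4 4 4 4 5
j stops at 9 (4), i stops at 4 (5); swap ⇒ 5 4 4 4 4 4 4 4 4 5 5
j stops at 8, i stops at 9; i≥j ⇒ return 8. arr=5 4 4 4 4 4 4 4 4 5 5

5 4 4 4 4 4 4 4 4 5 5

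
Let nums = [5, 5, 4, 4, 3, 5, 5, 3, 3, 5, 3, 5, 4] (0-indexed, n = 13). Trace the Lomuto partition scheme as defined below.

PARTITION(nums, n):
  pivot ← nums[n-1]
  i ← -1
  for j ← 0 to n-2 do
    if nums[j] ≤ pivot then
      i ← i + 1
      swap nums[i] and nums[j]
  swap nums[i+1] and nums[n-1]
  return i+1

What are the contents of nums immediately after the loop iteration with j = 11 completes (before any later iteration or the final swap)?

[4, 4, 3, 3, 3, 3, 5, 5, 5, 5, 5, 5, 4]

pivot = nums[12] = 4; i = -1
j=0: nums[0]=5 > 4 → no swap
j=1: nums[1]=5 > 4 → no swap
j=2: nums[2]=4 ≤ 4 → i=0, swap nums[0],nums[2] → [4, 5, 5, 4, 3, 5, 5, 3, 3, 5, 3, 5, 4]
j=3: nums[3]=4 ≤ 4 → i=1, swap nums[1],nums[3] → [4, 4, 5, 5, 3, 5, 5, 3, 3, 5, 3, 5, 4]
j=4: nums[4]=3 ≤ 4 → i=2, swap nums[2],nums[4] → [4, 4, 3, 5, 5, 5, 5, 3, 3, 5, 3, 5, 4]
j=5: nums[5]=5 > 4 → no swap
j=6: nums[6]=5 > 4 → no swap
j=7: nums[7]=3 ≤ 4 → i=3, swap nums[3],nums[7] → [4, 4, 3, 3, 5, 5, 5, 5, 3, 5, 3, 5, 4]
j=8: nums[8]=3 ≤ 4 → i=4, swap nums[4],nums[8] → [4, 4, 3, 3, 3, 5, 5, 5, 5, 5, 3, 5, 4]
j=9: nums[9]=5 > 4 → no swap
j=10: nums[10]=3 ≤ 4 → i=5, swap nums[5],nums[10] → [4, 4, 3, 3, 3, 3, 5, 5, 5, 5, 5, 5, 4]
j=11: nums[11]=5 > 4 → no swap
(after j=11) nums = [4, 4, 3, 3, 3, 3, 5, 5, 5, 5, 5, 5, 4]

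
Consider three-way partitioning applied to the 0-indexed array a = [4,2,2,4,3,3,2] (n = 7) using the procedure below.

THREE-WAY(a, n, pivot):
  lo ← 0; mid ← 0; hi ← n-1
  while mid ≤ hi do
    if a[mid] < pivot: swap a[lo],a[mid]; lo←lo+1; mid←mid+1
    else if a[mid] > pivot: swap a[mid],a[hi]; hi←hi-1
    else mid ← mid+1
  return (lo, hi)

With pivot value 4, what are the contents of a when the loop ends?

[2,2,3,3,2,4,4]

lo=0 mid=0 hi=6
4=4: mid=1
2<4: swap(0,1), lo=1 mid=2 ⇒ [2,4,2,4,3,3,2]
2<4: swap(1,2), lo=2 mid=3 ⇒ [2,2,4,4,3,3,2]
4=4: mid=4
3<4: swap(2,4), lo=3 mid=5 ⇒ [2,2,3,4,4,3,2]
3<4: swap(3,5), lo=4 mid=6 ⇒ [2,2,3,3,4,4,2]
2<4: swap(4,6), lo=5 mid=7 ⇒ [2,2,3,3,2,4,4]
done. lo=5 hi=6; a=[2,2,3,3,2,4,4]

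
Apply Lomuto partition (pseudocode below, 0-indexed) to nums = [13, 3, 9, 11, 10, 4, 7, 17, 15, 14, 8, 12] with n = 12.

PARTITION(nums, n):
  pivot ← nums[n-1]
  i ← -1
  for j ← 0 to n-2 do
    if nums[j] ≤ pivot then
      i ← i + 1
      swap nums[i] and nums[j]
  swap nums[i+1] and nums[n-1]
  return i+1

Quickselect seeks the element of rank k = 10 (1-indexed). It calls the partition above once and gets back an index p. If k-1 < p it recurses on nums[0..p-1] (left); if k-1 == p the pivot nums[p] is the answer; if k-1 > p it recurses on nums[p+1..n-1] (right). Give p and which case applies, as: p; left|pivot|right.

7; right

pivot=12, i=-1
j=0: 13>12, skip
j=1: 3≤12, i=0, swap(0,1) ⇒ [3, 13, 9, 11, 10, 4, 7, 17, 15, 14, 8, 12]
j=2: 9≤12, i=1, swap(1,2) ⇒ [3, 9, 13, 11, 10, 4, 7, 17, 15, 14, 8, 12]
j=3: 11≤12, i=2, swap(2,3) ⇒ [3, 9, 11, 13, 10, 4, 7, 17, 15, 14, 8, 12]
j=4: 10≤12, i=3, swap(3,4) ⇒ [3, 9, 11, 10, 13, 4, 7, 17, 15, 14, 8, 12]
j=5: 4≤12, i=4, swap(4,5) ⇒ [3, 9, 11, 10, 4, 13, 7, 17, 15, 14, 8, 12]
j=6: 7≤12, i=5, swap(5,6) ⇒ [3, 9, 11, 10, 4, 7, 13, 17, 15, 14, 8, 12]
j=7: 17>12, skip
j=8: 15>12, skip
j=9: 14>12, skip
j=10: 8≤12, i=6, swap(6,10) ⇒ [3, 9, 11, 10, 4, 7, 8, 17, 15, 14, 13, 12]
swap(7,11) ⇒ [3, 9, 11, 10, 4, 7, 8, 12, 15, 14, 13, 17]; return 7
p = 7; k-1 = 9 > 7 ⇒ right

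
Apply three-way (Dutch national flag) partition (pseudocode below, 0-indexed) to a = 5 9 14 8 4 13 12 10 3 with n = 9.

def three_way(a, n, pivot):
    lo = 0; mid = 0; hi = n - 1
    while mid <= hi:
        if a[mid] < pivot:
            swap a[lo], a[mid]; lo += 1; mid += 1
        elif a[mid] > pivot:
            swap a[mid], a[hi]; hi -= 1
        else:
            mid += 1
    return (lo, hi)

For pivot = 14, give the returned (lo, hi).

(8, 8)

pivot = 14; lo=0, mid=0, hi=8
a[mid]=5<14: swap a[0],a[0]; lo=1,mid=1 → 5 9 14 8 4 13 12 10 3
a[mid]=9<14: swap a[1],a[1]; lo=2,mid=2 → 5 9 14 8 4 13 12 10 3
a[mid]=14=14: mid=3
a[mid]=8<14: swap a[2],a[3]; lo=3,mid=4 → 5 9 8 14 4 13 12 10 3
a[mid]=4<14: swap a[3],a[4]; lo=4,mid=5 → 5 9 8 4 14 13 12 10 3
a[mid]=13<14: swap a[4],a[5]; lo=5,mid=6 → 5 9 8 4 13 14 12 10 3
a[mid]=12<14: swap a[5],a[6]; lo=6,mid=7 → 5 9 8 4 13 12 14 10 3
a[mid]=10<14: swap a[6],a[7]; lo=7,mid=8 → 5 9 8 4 13 12 10 14 3
a[mid]=3<14: swap a[7],a[8]; lo=8,mid=9 → 5 9 8 4 13 12 10 3 14
end: lo=8, hi=8; a = 5 9 8 4 13 12 10 3 14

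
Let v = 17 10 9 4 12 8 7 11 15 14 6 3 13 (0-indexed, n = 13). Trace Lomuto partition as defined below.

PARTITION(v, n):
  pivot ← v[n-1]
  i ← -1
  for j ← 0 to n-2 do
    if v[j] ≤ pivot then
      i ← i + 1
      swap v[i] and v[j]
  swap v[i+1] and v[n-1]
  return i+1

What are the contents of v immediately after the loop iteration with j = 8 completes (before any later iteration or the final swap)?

10 9 4 12 8 7 11 17 15 14 6 3 13

pivot = v[12] = 13; i = -1
j=0: v[0]=17 > 13 → no swap
j=1: v[1]=10 ≤ 13 → i=0, swap v[0],v[1] → 10 17 9 4 12 8 7 11 15 14 6 3 13
j=2: v[2]=9 ≤ 13 → i=1, swap v[1],v[2] → 10 9 17 4 12 8 7 11 15 14 6 3 13
j=3: v[3]=4 ≤ 13 → i=2, swap v[2],v[3] → 10 9 4 17 12 8 7 11 15 14 6 3 13
j=4: v[4]=12 ≤ 13 → i=3, swap v[3],v[4] → 10 9 4 12 17 8 7 11 15 14 6 3 13
j=5: v[5]=8 ≤ 13 → i=4, swap v[4],v[5] → 10 9 4 12 8 17 7 11 15 14 6 3 13
j=6: v[6]=7 ≤ 13 → i=5, swap v[5],v[6] → 10 9 4 12 8 7 17 11 15 14 6 3 13
j=7: v[7]=11 ≤ 13 → i=6, swap v[6],v[7] → 10 9 4 12 8 7 11 17 15 14 6 3 13
j=8: v[8]=15 > 13 → no swap
(after j=8) v = 10 9 4 12 8 7 11 17 15 14 6 3 13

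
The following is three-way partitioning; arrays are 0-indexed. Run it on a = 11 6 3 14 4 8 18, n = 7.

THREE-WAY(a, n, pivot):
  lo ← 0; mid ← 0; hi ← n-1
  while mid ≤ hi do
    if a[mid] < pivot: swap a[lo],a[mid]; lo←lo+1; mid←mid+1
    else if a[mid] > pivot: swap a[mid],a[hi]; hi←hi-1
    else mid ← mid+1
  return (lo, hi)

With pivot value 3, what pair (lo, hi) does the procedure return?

(0, 0)

pivot = 3; lo=0, mid=0, hi=6
a[mid]=11>3: swap a[0],a[6]; hi=5 → 18 6 3 14 4 8 11
a[mid]=18>3: swap a[0],a[5]; hi=4 → 8 6 3 14 4 18 11
a[mid]=8>3: swap a[0],a[4]; hi=3 → 4 6 3 14 8 18 11
a[mid]=4>3: swap a[0],a[3]; hi=2 → 14 6 3 4 8 18 11
a[mid]=14>3: swap a[0],a[2]; hi=1 → 3 6 14 4 8 18 11
a[mid]=3=3: mid=1
a[mid]=6>3: swap a[1],a[1]; hi=0 → 3 6 14 4 8 18 11
end: lo=0, hi=0; a = 3 6 14 4 8 18 11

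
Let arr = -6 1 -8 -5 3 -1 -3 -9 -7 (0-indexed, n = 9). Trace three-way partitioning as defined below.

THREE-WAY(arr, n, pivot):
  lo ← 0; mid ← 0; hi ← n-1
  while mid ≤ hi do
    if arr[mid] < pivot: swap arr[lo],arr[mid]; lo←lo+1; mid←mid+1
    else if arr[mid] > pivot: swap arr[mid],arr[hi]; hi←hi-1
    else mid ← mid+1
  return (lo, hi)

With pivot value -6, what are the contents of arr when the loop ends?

-7 -8 -9 -6 -1 -3 3 -5 1

pivot = -6; lo=0, mid=0, hi=8
arr[mid]=-6=-6: mid=1
arr[mid]=1>-6: swap arr[1],arr[8]; hi=7 → -6 -7 -8 -5 3 -1 -3 -9 1
arr[mid]=-7<-6: swap arr[0],arr[1]; lo=1,mid=2 → -7 -6 -8 -5 3 -1 -3 -9 1
arr[mid]=-8<-6: swap arr[1],arr[2]; lo=2,mid=3 → -7 -8 -6 -5 3 -1 -3 -9 1
arr[mid]=-5>-6: swap arr[3],arr[7]; hi=6 → -7 -8 -6 -9 3 -1 -3 -5 1
arr[mid]=-9<-6: swap arr[2],arr[3]; lo=3,mid=4 → -7 -8 -9 -6 3 -1 -3 -5 1
arr[mid]=3>-6: swap arr[4],arr[6]; hi=5 → -7 -8 -9 -6 -3 -1 3 -5 1
arr[mid]=-3>-6: swap arr[4],arr[5]; hi=4 → -7 -8 -9 -6 -1 -3 3 -5 1
arr[mid]=-1>-6: swap arr[4],arr[4]; hi=3 → -7 -8 -9 -6 -1 -3 3 -5 1
end: lo=3, hi=3; arr = -7 -8 -9 -6 -1 -3 3 -5 1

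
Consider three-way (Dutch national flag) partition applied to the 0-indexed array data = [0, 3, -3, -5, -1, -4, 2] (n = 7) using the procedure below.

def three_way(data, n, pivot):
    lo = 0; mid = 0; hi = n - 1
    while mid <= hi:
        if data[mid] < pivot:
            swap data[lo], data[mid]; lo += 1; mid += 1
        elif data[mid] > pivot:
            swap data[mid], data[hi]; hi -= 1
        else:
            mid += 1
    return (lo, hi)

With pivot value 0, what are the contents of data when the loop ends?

[-4, -3, -5, -1, 0, 2, 3]

lo=0 mid=0 hi=6
0=0: mid=1
3>0: swap(1,6), hi=5 ⇒ [0, 2, -3, -5, -1, -4, 3]
2>0: swap(1,5), hi=4 ⇒ [0, -4, -3, -5, -1, 2, 3]
-4<0: swap(0,1), lo=1 mid=2 ⇒ [-4, 0, -3, -5, -1, 2, 3]
-3<0: swap(1,2), lo=2 mid=3 ⇒ [-4, -3, 0, -5, -1, 2, 3]
-5<0: swap(2,3), lo=3 mid=4 ⇒ [-4, -3, -5, 0, -1, 2, 3]
-1<0: swap(3,4), lo=4 mid=5 ⇒ [-4, -3, -5, -1, 0, 2, 3]
done. lo=4 hi=4; data=[-4, -3, -5, -1, 0, 2, 3]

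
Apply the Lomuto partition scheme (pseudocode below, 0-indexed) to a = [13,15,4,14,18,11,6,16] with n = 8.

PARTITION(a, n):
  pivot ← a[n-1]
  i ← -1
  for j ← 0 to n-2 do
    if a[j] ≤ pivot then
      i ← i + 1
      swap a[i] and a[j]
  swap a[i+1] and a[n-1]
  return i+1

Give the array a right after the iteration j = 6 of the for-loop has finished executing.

[13,15,4,14,11,6,18,16]

pivot = a[7] = 16; i = -1
j=0: a[0]=13 ≤ 16 → i=0, swap a[0],a[0] (no change) → [13,15,4,14,18,11,6,16]
j=1: a[1]=15 ≤ 16 → i=1, swap a[1],a[1] (no change) → [13,15,4,14,18,11,6,16]
j=2: a[2]=4 ≤ 16 → i=2, swap a[2],a[2] (no change) → [13,15,4,14,18,11,6,16]
j=3: a[3]=14 ≤ 16 → i=3, swap a[3],a[3] (no change) → [13,15,4,14,18,11,6,16]
j=4: a[4]=18 > 16 → no swap
j=5: a[5]=11 ≤ 16 → i=4, swap a[4],a[5] → [13,15,4,14,11,18,6,16]
j=6: a[6]=6 ≤ 16 → i=5, swap a[5],a[6] → [13,15,4,14,11,6,18,16]
(after j=6) a = [13,15,4,14,11,6,18,16]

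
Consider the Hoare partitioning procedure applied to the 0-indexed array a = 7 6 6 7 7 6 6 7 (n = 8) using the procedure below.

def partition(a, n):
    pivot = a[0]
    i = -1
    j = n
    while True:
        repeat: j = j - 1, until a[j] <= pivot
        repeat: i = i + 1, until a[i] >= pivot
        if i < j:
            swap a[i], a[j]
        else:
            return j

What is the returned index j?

pivot = a[0] = 7; i = -1, j = 8
j→7 (a[7]=7≤7), i→0 (a[0]=7≥7); i<j, swap → 7 6 6 7 7 6 6 7
j→6 (a[6]=6≤7), i→3 (a[3]=7≥7); i<j, swap → 7 6 6 6 7 6 7 7
j→5 (a[5]=6≤7), i→4 (a[4]=7≥7); i<j, swap → 7 6 6 6 6 7 7 7
j→4, i→5; i≥j, return j=4. a = 7 6 6 6 6 7 7 7

4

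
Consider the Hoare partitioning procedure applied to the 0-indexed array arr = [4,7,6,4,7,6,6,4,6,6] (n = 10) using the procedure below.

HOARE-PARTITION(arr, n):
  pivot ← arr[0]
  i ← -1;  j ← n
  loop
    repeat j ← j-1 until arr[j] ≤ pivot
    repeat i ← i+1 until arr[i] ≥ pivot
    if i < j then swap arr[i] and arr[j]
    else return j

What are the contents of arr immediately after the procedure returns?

pivot = arr[0] = 4; i = -1, j = 10
j→7 (arr[7]=4≤4), i→0 (arr[0]=4≥4); i<j, swap → [4,7,6,4,7,6,6,4,6,6]
j→3 (arr[3]=4≤4), i→1 (arr[1]=7≥4); i<j, swap → [4,4,6,7,7,6,6,4,6,6]
j→1, i→2; i≥j, return j=1. arr = [4,4,6,7,7,6,6,4,6,6]

[4,4,6,7,7,6,6,4,6,6]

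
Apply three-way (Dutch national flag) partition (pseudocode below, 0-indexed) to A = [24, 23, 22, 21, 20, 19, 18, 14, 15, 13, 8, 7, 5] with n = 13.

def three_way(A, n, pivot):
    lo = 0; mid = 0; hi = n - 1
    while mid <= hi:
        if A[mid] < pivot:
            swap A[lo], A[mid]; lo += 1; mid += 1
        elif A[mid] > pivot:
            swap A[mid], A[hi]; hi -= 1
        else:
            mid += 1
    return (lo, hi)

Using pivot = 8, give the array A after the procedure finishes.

lo=0 mid=0 hi=12
24>8: swap(0,12), hi=11 ⇒ [5, 23, 22, 21, 20, 19, 18, 14, 15, 13, 8, 7, 24]
5<8: swap(0,0), lo=1 mid=1 ⇒ [5, 23, 22, 21, 20, 19, 18, 14, 15, 13, 8, 7, 24]
23>8: swap(1,11), hi=10 ⇒ [5, 7, 22, 21, 20, 19, 18, 14, 15, 13, 8, 23, 24]
7<8: swap(1,1), lo=2 mid=2 ⇒ [5, 7, 22, 21, 20, 19, 18, 14, 15, 13, 8, 23, 24]
22>8: swap(2,10), hi=9 ⇒ [5, 7, 8, 21, 20, 19, 18, 14, 15, 13, 22, 23, 24]
8=8: mid=3
21>8: swap(3,9), hi=8 ⇒ [5, 7, 8, 13, 20, 19, 18, 14, 15, 21, 22, 23, 24]
13>8: swap(3,8), hi=7 ⇒ [5, 7, 8, 15, 20, 19, 18, 14, 13, 21, 22, 23, 24]
15>8: swap(3,7), hi=6 ⇒ [5, 7, 8, 14, 20, 19, 18, 15, 13, 21, 22, 23, 24]
14>8: swap(3,6), hi=5 ⇒ [5, 7, 8, 18, 20, 19, 14, 15, 13, 21, 22, 23, 24]
18>8: swap(3,5), hi=4 ⇒ [5, 7, 8, 19, 20, 18, 14, 15, 13, 21, 22, 23, 24]
19>8: swap(3,4), hi=3 ⇒ [5, 7, 8, 20, 19, 18, 14, 15, 13, 21, 22, 23, 24]
20>8: swap(3,3), hi=2 ⇒ [5, 7, 8, 20, 19, 18, 14, 15, 13, 21, 22, 23, 24]
done. lo=2 hi=2; A=[5, 7, 8, 20, 19, 18, 14, 15, 13, 21, 22, 23, 24]

[5, 7, 8, 20, 19, 18, 14, 15, 13, 21, 22, 23, 24]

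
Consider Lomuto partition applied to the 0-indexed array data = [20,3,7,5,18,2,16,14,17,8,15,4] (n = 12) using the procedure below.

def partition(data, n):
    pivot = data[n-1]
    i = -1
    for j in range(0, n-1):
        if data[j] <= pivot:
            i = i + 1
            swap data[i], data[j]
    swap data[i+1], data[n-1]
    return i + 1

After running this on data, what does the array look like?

[3,2,4,5,18,20,16,14,17,8,15,7]

pivot=4, i=-1
j=0: 20>4, skip
j=1: 3≤4, i=0, swap(0,1) ⇒ [3,20,7,5,18,2,16,14,17,8,15,4]
j=2: 7>4, skip
j=3: 5>4, skip
j=4: 18>4, skip
j=5: 2≤4, i=1, swap(1,5) ⇒ [3,2,7,5,18,20,16,14,17,8,15,4]
j=6: 16>4, skip
j=7: 14>4, skip
j=8: 17>4, skip
j=9: 8>4, skip
j=10: 15>4, skip
swap(2,11) ⇒ [3,2,4,5,18,20,16,14,17,8,15,7]; return 2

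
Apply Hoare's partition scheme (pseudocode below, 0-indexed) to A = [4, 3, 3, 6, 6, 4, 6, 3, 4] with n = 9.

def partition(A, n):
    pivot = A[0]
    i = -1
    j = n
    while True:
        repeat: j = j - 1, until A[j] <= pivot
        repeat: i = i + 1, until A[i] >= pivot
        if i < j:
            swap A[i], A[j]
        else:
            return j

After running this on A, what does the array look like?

[4, 3, 3, 3, 4, 6, 6, 6, 4]

pivot = A[0] = 4; i = -1, j = 9
j→8 (A[8]=4≤4), i→0 (A[0]=4≥4); i<j, swap → [4, 3, 3, 6, 6, 4, 6, 3, 4]
j→7 (A[7]=3≤4), i→3 (A[3]=6≥4); i<j, swap → [4, 3, 3, 3, 6, 4, 6, 6, 4]
j→5 (A[5]=4≤4), i→4 (A[4]=6≥4); i<j, swap → [4, 3, 3, 3, 4, 6, 6, 6, 4]
j→4, i→5; i≥j, return j=4. A = [4, 3, 3, 3, 4, 6, 6, 6, 4]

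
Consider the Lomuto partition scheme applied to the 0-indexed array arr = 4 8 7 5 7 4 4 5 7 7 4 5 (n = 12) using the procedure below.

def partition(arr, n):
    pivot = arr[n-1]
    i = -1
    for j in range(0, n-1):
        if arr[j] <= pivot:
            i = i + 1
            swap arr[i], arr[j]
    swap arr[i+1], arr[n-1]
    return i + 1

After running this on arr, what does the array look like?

pivot=5, i=-1
j=0: 4≤5, i=0, swap(0,0) ⇒ 4 8 7 5 7 4 4 5 7 7 4 5
j=1: 8>5, skip
j=2: 7>5, skip
j=3: 5≤5, i=1, swap(1,3) ⇒ 4 5 7 8 7 4 4 5 7 7 4 5
j=4: 7>5, skip
j=5: 4≤5, i=2, swap(2,5) ⇒ 4 5 4 8 7 7 4 5 7 7 4 5
j=6: 4≤5, i=3, swap(3,6) ⇒ 4 5 4 4 7 7 8 5 7 7 4 5
j=7: 5≤5, i=4, swap(4,7) ⇒ 4 5 4 4 5 7 8 7 7 7 4 5
j=8: 7>5, skip
j=9: 7>5, skip
j=10: 4≤5, i=5, swap(5,10) ⇒ 4 5 4 4 5 4 8 7 7 7 7 5
swap(6,11) ⇒ 4 5 4 4 5 4 5 7 7 7 7 8; return 6

4 5 4 4 5 4 5 7 7 7 7 8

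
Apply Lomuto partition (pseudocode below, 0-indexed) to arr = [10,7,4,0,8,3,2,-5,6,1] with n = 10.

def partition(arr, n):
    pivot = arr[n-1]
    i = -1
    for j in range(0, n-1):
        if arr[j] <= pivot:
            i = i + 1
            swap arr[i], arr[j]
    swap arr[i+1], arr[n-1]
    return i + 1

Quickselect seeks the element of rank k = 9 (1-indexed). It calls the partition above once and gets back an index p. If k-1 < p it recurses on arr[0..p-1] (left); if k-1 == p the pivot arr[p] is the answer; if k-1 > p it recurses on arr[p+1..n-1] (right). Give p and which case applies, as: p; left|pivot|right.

pivot = arr[9] = 1; i = -1
j=0: arr[0]=10 > 1 → no swap
j=1: arr[1]=7 > 1 → no swap
j=2: arr[2]=4 > 1 → no swap
j=3: arr[3]=0 ≤ 1 → i=0, swap arr[0],arr[3] → [0,7,4,10,8,3,2,-5,6,1]
j=4: arr[4]=8 > 1 → no swap
j=5: arr[5]=3 > 1 → no swap
j=6: arr[6]=2 > 1 → no swap
j=7: arr[7]=-5 ≤ 1 → i=1, swap arr[1],arr[7] → [0,-5,4,10,8,3,2,7,6,1]
j=8: arr[8]=6 > 1 → no swap
final swap arr[2],arr[9] → [0,-5,1,10,8,3,2,7,6,4]; return 2
p = 2; k-1 = 8 > 2 ⇒ right

2; right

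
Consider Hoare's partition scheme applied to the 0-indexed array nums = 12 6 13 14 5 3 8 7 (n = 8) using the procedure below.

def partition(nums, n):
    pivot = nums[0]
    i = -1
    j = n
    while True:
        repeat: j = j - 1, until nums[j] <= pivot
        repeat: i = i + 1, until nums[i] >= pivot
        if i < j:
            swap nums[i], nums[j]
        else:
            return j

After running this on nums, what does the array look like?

pivot = nums[0] = 12; i = -1, j = 8
j→7 (nums[7]=7≤12), i→0 (nums[0]=12≥12); i<j, swap → 7 6 13 14 5 3 8 12
j→6 (nums[6]=8≤12), i→2 (nums[2]=13≥12); i<j, swap → 7 6 8 14 5 3 13 12
j→5 (nums[5]=3≤12), i→3 (nums[3]=14≥12); i<j, swap → 7 6 8 3 5 14 13 12
j→4, i→5; i≥j, return j=4. nums = 7 6 8 3 5 14 13 12

7 6 8 3 5 14 13 12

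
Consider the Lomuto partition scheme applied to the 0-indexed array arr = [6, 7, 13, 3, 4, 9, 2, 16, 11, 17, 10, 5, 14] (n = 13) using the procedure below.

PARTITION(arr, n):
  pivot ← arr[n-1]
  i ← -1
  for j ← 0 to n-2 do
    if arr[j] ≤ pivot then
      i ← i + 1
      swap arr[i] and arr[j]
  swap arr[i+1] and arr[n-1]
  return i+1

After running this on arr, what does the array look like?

[6, 7, 13, 3, 4, 9, 2, 11, 10, 5, 14, 17, 16]

pivot=14, i=-1
j=0: 6≤14, i=0, swap(0,0) ⇒ [6, 7, 13, 3, 4, 9, 2, 16, 11, 17, 10, 5, 14]
j=1: 7≤14, i=1, swap(1,1) ⇒ [6, 7, 13, 3, 4, 9, 2, 16, 11, 17, 10, 5, 14]
j=2: 13≤14, i=2, swap(2,2) ⇒ [6, 7, 13, 3, 4, 9, 2, 16, 11, 17, 10, 5, 14]
j=3: 3≤14, i=3, swap(3,3) ⇒ [6, 7, 13, 3, 4, 9, 2, 16, 11, 17, 10, 5, 14]
j=4: 4≤14, i=4, swap(4,4) ⇒ [6, 7, 13, 3, 4, 9, 2, 16, 11, 17, 10, 5, 14]
j=5: 9≤14, i=5, swap(5,5) ⇒ [6, 7, 13, 3, 4, 9, 2, 16, 11, 17, 10, 5, 14]
j=6: 2≤14, i=6, swap(6,6) ⇒ [6, 7, 13, 3, 4, 9, 2, 16, 11, 17, 10, 5, 14]
j=7: 16>14, skip
j=8: 11≤14, i=7, swap(7,8) ⇒ [6, 7, 13, 3, 4, 9, 2, 11, 16, 17, 10, 5, 14]
j=9: 17>14, skip
j=10: 10≤14, i=8, swap(8,10) ⇒ [6, 7, 13, 3, 4, 9, 2, 11, 10, 17, 16, 5, 14]
j=11: 5≤14, i=9, swap(9,11) ⇒ [6, 7, 13, 3, 4, 9, 2, 11, 10, 5, 16, 17, 14]
swap(10,12) ⇒ [6, 7, 13, 3, 4, 9, 2, 11, 10, 5, 14, 17, 16]; return 10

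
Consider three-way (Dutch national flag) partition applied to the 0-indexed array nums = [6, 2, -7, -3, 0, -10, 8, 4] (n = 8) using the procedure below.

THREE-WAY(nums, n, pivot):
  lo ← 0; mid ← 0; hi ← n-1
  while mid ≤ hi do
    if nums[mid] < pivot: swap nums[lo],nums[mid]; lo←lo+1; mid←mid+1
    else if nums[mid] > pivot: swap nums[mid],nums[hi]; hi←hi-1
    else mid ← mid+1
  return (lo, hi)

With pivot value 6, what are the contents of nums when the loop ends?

[2, -7, -3, 0, -10, 4, 6, 8]

pivot = 6; lo=0, mid=0, hi=7
nums[mid]=6=6: mid=1
nums[mid]=2<6: swap nums[0],nums[1]; lo=1,mid=2 → [2, 6, -7, -3, 0, -10, 8, 4]
nums[mid]=-7<6: swap nums[1],nums[2]; lo=2,mid=3 → [2, -7, 6, -3, 0, -10, 8, 4]
nums[mid]=-3<6: swap nums[2],nums[3]; lo=3,mid=4 → [2, -7, -3, 6, 0, -10, 8, 4]
nums[mid]=0<6: swap nums[3],nums[4]; lo=4,mid=5 → [2, -7, -3, 0, 6, -10, 8, 4]
nums[mid]=-10<6: swap nums[4],nums[5]; lo=5,mid=6 → [2, -7, -3, 0, -10, 6, 8, 4]
nums[mid]=8>6: swap nums[6],nums[7]; hi=6 → [2, -7, -3, 0, -10, 6, 4, 8]
nums[mid]=4<6: swap nums[5],nums[6]; lo=6,mid=7 → [2, -7, -3, 0, -10, 4, 6, 8]
end: lo=6, hi=6; nums = [2, -7, -3, 0, -10, 4, 6, 8]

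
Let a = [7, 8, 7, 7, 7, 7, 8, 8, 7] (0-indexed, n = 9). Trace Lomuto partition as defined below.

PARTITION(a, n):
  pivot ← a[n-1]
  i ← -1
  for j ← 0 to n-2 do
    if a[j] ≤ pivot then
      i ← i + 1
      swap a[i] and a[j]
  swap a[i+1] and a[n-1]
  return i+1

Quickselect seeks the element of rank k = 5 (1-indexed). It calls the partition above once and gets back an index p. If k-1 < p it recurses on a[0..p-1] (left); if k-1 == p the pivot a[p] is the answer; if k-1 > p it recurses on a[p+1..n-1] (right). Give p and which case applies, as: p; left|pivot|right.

pivot = a[8] = 7; i = -1
j=0: a[0]=7 ≤ 7 → i=0, swap a[0],a[0] (no change) → [7, 8, 7, 7, 7, 7, 8, 8, 7]
j=1: a[1]=8 > 7 → no swap
j=2: a[2]=7 ≤ 7 → i=1, swap a[1],a[2] → [7, 7, 8, 7, 7, 7, 8, 8, 7]
j=3: a[3]=7 ≤ 7 → i=2, swap a[2],a[3] → [7, 7, 7, 8, 7, 7, 8, 8, 7]
j=4: a[4]=7 ≤ 7 → i=3, swap a[3],a[4] → [7, 7, 7, 7, 8, 7, 8, 8, 7]
j=5: a[5]=7 ≤ 7 → i=4, swap a[4],a[5] → [7, 7, 7, 7, 7, 8, 8, 8, 7]
j=6: a[6]=8 > 7 → no swap
j=7: a[7]=8 > 7 → no swap
final swap a[5],a[8] → [7, 7, 7, 7, 7, 7, 8, 8, 8]; return 5
p = 5; k-1 = 4 < 5 ⇒ left

5; left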